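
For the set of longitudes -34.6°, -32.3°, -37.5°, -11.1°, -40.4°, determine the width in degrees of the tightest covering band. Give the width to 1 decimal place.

29.3°

Sort the longitudes: -40.4°, -37.5°, -34.6°, -32.3°, -11.1°.
Eastward gaps between consecutive values (wrapping around): 2.9°, 2.9°, 2.3°, 21.2°, 330.7°.
Largest gap = 330.7° ⇒ minimal covering band is its complement: 360° − 330.7° = 29.3°.
Band runs from -40.4° eastward to -11.1°.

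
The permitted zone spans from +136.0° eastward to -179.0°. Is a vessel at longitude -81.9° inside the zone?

No

Band width going east from +136.0° to -179.0°: ((-179.0 − 136.0) mod 360) = 45.0°.
Offset of -81.9° east of the west edge: ((-81.9 − 136.0) mod 360) = 142.1°.
142.1° > 45.0° ⇒ outside.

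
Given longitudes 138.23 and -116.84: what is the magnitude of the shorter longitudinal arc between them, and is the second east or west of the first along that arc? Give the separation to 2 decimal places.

Raw difference: -116.84 − 138.23 = -255.07°.
Normalise into (−180°, 180°]: -255.07° + 360° = 104.93°.
Positive ⇒ the second point lies to the east; separation 104.93°.

104.93° east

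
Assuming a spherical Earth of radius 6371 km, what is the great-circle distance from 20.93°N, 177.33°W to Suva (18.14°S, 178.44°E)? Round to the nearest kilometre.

Δλ = 178.44 − -177.33 = 355.77°; wrapped into (−180°, 180°]: -4.23°.
Δφ = -18.14 − 20.93 = -39.07°.
a = sin²(Δφ/2) + cos φ₁ · cos φ₂ · sin²(Δλ/2) = 0.113021.
c = 2·atan2(√a, √(1−a)) = 0.68573 rad → d = 6371·c ≈ 4368.77 km.

4369 km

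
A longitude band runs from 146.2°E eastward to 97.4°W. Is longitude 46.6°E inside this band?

Band width going east from +146.2° to -97.4°: ((-97.4 − 146.2) mod 360) = 116.4°.
Offset of +46.6° east of the west edge: ((46.6 − 146.2) mod 360) = 260.4°.
260.4° > 116.4° ⇒ outside.

No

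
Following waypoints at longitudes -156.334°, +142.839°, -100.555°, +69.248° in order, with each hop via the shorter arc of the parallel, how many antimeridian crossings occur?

2

Leg 1: -156.334° → +142.839°, shortest Δλ = -60.827° (west) — crosses 180°.
Leg 2: +142.839° → -100.555°, shortest Δλ = 116.606° (east) — crosses 180°.
Leg 3: -100.555° → +69.248°, shortest Δλ = 169.803° (east) — does not cross 180°.
Total crossings: 2.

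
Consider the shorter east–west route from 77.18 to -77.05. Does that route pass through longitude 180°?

Signed shortest Δλ = ((-77.05 − 77.18 + 180) mod 360) − 180 = -154.23°.
Going west by 154.23° from +77.18° reaches -77.05° without touching 180°.

No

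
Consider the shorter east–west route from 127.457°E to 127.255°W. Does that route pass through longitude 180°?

Naïve |-127.255 − 127.457| = 254.712° > 180°, so the shorter arc goes the other way round — across 180°.
Signed shortest Δλ = ((-127.255 − 127.457 + 180) mod 360) − 180 = 105.288°.
Going east by 105.288° from +127.457° passes through 180° before reaching -127.255°.

Yes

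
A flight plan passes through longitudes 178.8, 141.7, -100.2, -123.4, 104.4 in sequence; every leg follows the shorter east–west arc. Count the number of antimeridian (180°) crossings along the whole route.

Leg 1: +178.8° → +141.7°, shortest Δλ = -37.1° (west) — does not cross 180°.
Leg 2: +141.7° → -100.2°, shortest Δλ = 118.1° (east) — crosses 180°.
Leg 3: -100.2° → -123.4°, shortest Δλ = -23.2° (west) — does not cross 180°.
Leg 4: -123.4° → +104.4°, shortest Δλ = -132.2° (west) — crosses 180°.
Total crossings: 2.

2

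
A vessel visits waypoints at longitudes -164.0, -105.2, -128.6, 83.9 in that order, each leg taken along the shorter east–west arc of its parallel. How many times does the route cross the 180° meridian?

1

Leg 1: -164.0° → -105.2°, shortest Δλ = 58.8° (east) — does not cross 180°.
Leg 2: -105.2° → -128.6°, shortest Δλ = -23.4° (west) — does not cross 180°.
Leg 3: -128.6° → +83.9°, shortest Δλ = -147.5° (west) — crosses 180°.
Total crossings: 1.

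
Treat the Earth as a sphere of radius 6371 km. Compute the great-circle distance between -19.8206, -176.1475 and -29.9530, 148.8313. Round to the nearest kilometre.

3691 km

Δλ = 148.8313 − -176.1475 = 324.9788°; wrapped into (−180°, 180°]: -35.0212°.
Δφ = -29.9530 − -19.8206 = -10.1324°.
a = sin²(Δφ/2) + cos φ₁ · cos φ₂ · sin²(Δλ/2) = 0.081590.
c = 2·atan2(√a, √(1−a)) = 0.57935 rad → d = 6371·c ≈ 3691.02 km.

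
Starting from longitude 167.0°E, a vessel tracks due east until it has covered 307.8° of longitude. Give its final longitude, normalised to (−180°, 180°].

Start at +167.0°; shift +307.8° → +474.8°.
+474.8° lies outside (−180°, 180°]; subtract 360° → +114.8°.

114.8°E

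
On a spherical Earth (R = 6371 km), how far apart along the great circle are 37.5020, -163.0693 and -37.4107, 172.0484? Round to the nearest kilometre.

Δλ = 172.0484 − -163.0693 = 335.1177°; wrapped into (−180°, 180°]: -24.8823°.
Δφ = -37.4107 − 37.5020 = -74.9127°.
a = sin²(Δφ/2) + cos φ₁ · cos φ₂ · sin²(Δλ/2) = 0.399102.
c = 2·atan2(√a, √(1−a)) = 1.36760 rad → d = 6371·c ≈ 8713.01 km.

8713 km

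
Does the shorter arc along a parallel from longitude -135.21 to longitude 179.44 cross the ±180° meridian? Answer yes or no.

Naïve |179.44 − -135.21| = 314.65° > 180°, so the shorter arc goes the other way round — across 180°.
Signed shortest Δλ = ((179.44 − -135.21 + 180) mod 360) − 180 = -45.35°.
Going west by 45.35° from -135.21° passes through 180° before reaching +179.44°.

Yes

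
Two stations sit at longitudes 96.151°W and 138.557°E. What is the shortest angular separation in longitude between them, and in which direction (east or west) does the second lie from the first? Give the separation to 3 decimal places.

Raw difference: 138.557 − -96.151 = 234.708°.
Normalise into (−180°, 180°]: 234.708° − 360° = -125.292°.
Negative ⇒ the second point lies to the west; separation 125.292°.

125.292° west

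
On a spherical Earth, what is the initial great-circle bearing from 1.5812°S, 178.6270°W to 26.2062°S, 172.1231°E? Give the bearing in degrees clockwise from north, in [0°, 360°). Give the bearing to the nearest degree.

199°

Δλ = 172.1231 − -178.6270 = 350.7501°; wrapped into (−180°, 180°]: -9.2499°.
θ = atan2( sin Δλ · cos φ₂ , cos φ₁ · sin φ₂ − sin φ₁ · cos φ₂ · cos Δλ )
  = atan2(-0.14422, -0.41700) = -160.922° → normalised to [0°, 360°): 199.078°.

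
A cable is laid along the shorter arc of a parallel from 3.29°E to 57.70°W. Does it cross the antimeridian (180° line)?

Signed shortest Δλ = ((-57.70 − 3.29 + 180) mod 360) − 180 = -60.99°.
Going west by 60.99° from +3.29° reaches -57.70° without touching 180°.

No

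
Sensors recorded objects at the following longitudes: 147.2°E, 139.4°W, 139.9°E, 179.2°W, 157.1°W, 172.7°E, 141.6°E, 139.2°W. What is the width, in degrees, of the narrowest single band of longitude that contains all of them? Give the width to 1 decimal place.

Sort the longitudes: -179.2°, -157.1°, -139.4°, -139.2°, +139.9°, +141.6°, +147.2°, +172.7°.
Eastward gaps between consecutive values (wrapping around): 22.1°, 17.7°, 0.2°, 279.1°, 1.7°, 5.6°, 25.5°, 8.1°.
Largest gap = 279.1° ⇒ minimal covering band is its complement: 360° − 279.1° = 80.9°.
Band runs from +139.9° eastward to -139.2°, crossing the antimeridian.

80.9°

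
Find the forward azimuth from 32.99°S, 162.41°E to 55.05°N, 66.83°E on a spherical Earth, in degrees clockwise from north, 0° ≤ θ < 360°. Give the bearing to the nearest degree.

Δλ = 66.83 − 162.41 = -95.58°.
θ = atan2( sin Δλ · cos φ₂ , cos φ₁ · sin φ₂ − sin φ₁ · cos φ₂ · cos Δλ )
  = atan2(-0.57015, 0.65717) = -40.944° → normalised to [0°, 360°): 319.056°.

319°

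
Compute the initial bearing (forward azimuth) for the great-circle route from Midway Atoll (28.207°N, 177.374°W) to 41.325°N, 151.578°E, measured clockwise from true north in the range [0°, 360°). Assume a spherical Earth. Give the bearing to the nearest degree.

Δλ = 151.578 − -177.374 = 328.952°; wrapped into (−180°, 180°]: -31.048°.
θ = atan2( sin Δλ · cos φ₂ , cos φ₁ · sin φ₂ − sin φ₁ · cos φ₂ · cos Δλ )
  = atan2(-0.38732, 0.27781) = -54.350° → normalised to [0°, 360°): 305.650°.

306°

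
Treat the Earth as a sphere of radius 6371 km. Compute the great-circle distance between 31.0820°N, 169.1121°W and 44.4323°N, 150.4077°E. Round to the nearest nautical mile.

2056 nmi

Δλ = 150.4077 − -169.1121 = 319.5198°; wrapped into (−180°, 180°]: -40.4802°.
Δφ = 44.4323 − 31.0820 = 13.3503°.
a = sin²(Δφ/2) + cos φ₁ · cos φ₂ · sin²(Δλ/2) = 0.086706.
c = 2·atan2(√a, √(1−a)) = 0.59778 rad → d = 6371·c ≈ 3808.44 km ≈ 2056.39 nmi.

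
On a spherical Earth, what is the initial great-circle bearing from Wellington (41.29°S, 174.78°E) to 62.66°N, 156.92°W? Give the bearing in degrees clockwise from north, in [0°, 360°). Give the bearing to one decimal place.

Δλ = -156.92 − 174.78 = -331.70°; wrapped into (−180°, 180°]: 28.30°.
θ = atan2( sin Δλ · cos φ₂ , cos φ₁ · sin φ₂ − sin φ₁ · cos φ₂ · cos Δλ )
  = atan2(0.21773, 0.93428) = 13.119° → normalised to [0°, 360°): 13.119°.

13.1°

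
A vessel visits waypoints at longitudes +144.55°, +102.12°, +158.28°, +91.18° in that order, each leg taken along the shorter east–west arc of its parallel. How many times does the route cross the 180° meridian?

0

Leg 1: +144.55° → +102.12°, shortest Δλ = -42.43° (west) — does not cross 180°.
Leg 2: +102.12° → +158.28°, shortest Δλ = 56.16° (east) — does not cross 180°.
Leg 3: +158.28° → +91.18°, shortest Δλ = -67.1° (west) — does not cross 180°.
Total crossings: 0.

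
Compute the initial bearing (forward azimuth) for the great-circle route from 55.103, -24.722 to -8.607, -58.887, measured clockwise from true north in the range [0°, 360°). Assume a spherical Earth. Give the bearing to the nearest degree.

Δλ = -58.887 − -24.722 = -34.165°.
θ = atan2( sin Δλ · cos φ₂ , cos φ₁ · sin φ₂ − sin φ₁ · cos φ₂ · cos Δλ )
  = atan2(-0.55525, -0.75661) = -143.726° → normalised to [0°, 360°): 216.274°.

216°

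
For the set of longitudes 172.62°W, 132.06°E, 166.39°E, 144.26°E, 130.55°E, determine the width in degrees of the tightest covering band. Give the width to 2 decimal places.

Sort the longitudes: -172.62°, +130.55°, +132.06°, +144.26°, +166.39°.
Eastward gaps between consecutive values (wrapping around): 303.17°, 1.51°, 12.20°, 22.13°, 20.99°.
Largest gap = 303.17° ⇒ minimal covering band is its complement: 360° − 303.17° = 56.83°.
Band runs from +130.55° eastward to -172.62°, crossing the antimeridian.

56.83°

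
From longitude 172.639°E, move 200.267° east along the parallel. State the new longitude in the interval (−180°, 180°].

Start at +172.639°; shift +200.267° → +372.906°.
+372.906° lies outside (−180°, 180°]; subtract 360° → +12.906°.

12.906°E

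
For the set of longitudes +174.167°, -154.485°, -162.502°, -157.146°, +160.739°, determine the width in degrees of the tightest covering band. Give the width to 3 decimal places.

44.776°

Sort the longitudes: -162.502°, -157.146°, -154.485°, +160.739°, +174.167°.
Eastward gaps between consecutive values (wrapping around): 5.356°, 2.661°, 315.224°, 13.428°, 23.331°.
Largest gap = 315.224° ⇒ minimal covering band is its complement: 360° − 315.224° = 44.776°.
Band runs from +160.739° eastward to -154.485°, crossing the antimeridian.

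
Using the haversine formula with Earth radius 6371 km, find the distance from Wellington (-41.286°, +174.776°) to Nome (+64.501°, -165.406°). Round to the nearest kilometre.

Δλ = -165.406 − 174.776 = -340.182°; wrapped into (−180°, 180°]: 19.818°.
Δφ = 64.501 − -41.286 = 105.787°.
a = sin²(Δφ/2) + cos φ₁ · cos φ₂ · sin²(Δλ/2) = 0.645610.
c = 2·atan2(√a, √(1−a)) = 1.86630 rad → d = 6371·c ≈ 11890.19 km.

11890 km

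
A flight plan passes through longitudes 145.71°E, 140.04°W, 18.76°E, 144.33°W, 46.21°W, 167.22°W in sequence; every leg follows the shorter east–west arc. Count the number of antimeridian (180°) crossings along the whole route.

Leg 1: +145.71° → -140.04°, shortest Δλ = 74.25° (east) — crosses 180°.
Leg 2: -140.04° → +18.76°, shortest Δλ = 158.8° (east) — does not cross 180°.
Leg 3: +18.76° → -144.33°, shortest Δλ = -163.09° (west) — does not cross 180°.
Leg 4: -144.33° → -46.21°, shortest Δλ = 98.12° (east) — does not cross 180°.
Leg 5: -46.21° → -167.22°, shortest Δλ = -121.01° (west) — does not cross 180°.
Total crossings: 1.

1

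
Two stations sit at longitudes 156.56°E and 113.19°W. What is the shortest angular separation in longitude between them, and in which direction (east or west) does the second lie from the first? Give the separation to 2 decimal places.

90.25° east

Raw difference: -113.19 − 156.56 = -269.75°.
Normalise into (−180°, 180°]: -269.75° + 360° = 90.25°.
Positive ⇒ the second point lies to the east; separation 90.25°.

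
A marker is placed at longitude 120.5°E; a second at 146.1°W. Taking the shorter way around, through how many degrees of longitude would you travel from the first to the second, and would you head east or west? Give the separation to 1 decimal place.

93.4° east

Raw difference: -146.1 − 120.5 = -266.6°.
Normalise into (−180°, 180°]: -266.6° + 360° = 93.4°.
Positive ⇒ the second point lies to the east; separation 93.4°.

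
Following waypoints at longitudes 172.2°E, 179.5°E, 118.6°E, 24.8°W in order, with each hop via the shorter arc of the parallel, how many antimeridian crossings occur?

0

Leg 1: +172.2° → +179.5°, shortest Δλ = 7.3° (east) — does not cross 180°.
Leg 2: +179.5° → +118.6°, shortest Δλ = -60.9° (west) — does not cross 180°.
Leg 3: +118.6° → -24.8°, shortest Δλ = -143.4° (west) — does not cross 180°.
Total crossings: 0.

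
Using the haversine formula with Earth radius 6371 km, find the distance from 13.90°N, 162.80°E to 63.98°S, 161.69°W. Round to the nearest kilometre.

9172 km

Δλ = -161.69 − 162.80 = -324.49°; wrapped into (−180°, 180°]: 35.51°.
Δφ = -63.98 − 13.90 = -77.88°.
a = sin²(Δφ/2) + cos φ₁ · cos φ₂ · sin²(Δλ/2) = 0.434620.
c = 2·atan2(√a, √(1−a)) = 1.43966 rad → d = 6371·c ≈ 9172.08 km.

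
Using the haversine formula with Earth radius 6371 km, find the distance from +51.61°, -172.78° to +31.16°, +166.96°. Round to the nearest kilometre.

Δλ = 166.96 − -172.78 = 339.74°; wrapped into (−180°, 180°]: -20.26°.
Δφ = 31.16 − 51.61 = -20.45°.
a = sin²(Δφ/2) + cos φ₁ · cos φ₂ · sin²(Δλ/2) = 0.047950.
c = 2·atan2(√a, √(1−a)) = 0.44153 rad → d = 6371·c ≈ 2812.98 km.

2813 km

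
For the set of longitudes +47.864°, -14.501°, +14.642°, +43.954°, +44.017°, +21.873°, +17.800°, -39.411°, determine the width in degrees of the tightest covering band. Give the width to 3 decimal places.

Sort the longitudes: -39.411°, -14.501°, +14.642°, +17.800°, +21.873°, +43.954°, +44.017°, +47.864°.
Eastward gaps between consecutive values (wrapping around): 24.910°, 29.143°, 3.158°, 4.073°, 22.081°, 0.063°, 3.847°, 272.725°.
Largest gap = 272.725° ⇒ minimal covering band is its complement: 360° − 272.725° = 87.275°.
Band runs from -39.411° eastward to +47.864°.

87.275°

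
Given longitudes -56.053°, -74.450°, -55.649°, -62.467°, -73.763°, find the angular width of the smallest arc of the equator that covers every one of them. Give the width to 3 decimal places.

18.801°

Sort the longitudes: -74.450°, -73.763°, -62.467°, -56.053°, -55.649°.
Eastward gaps between consecutive values (wrapping around): 0.687°, 11.296°, 6.414°, 0.404°, 341.199°.
Largest gap = 341.199° ⇒ minimal covering band is its complement: 360° − 341.199° = 18.801°.
Band runs from -74.450° eastward to -55.649°.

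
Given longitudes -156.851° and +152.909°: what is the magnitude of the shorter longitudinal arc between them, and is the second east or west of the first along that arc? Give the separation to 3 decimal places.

50.240° west

Raw difference: 152.909 − -156.851 = 309.76°.
Normalise into (−180°, 180°]: 309.76° − 360° = -50.24°.
Negative ⇒ the second point lies to the west; separation 50.240°.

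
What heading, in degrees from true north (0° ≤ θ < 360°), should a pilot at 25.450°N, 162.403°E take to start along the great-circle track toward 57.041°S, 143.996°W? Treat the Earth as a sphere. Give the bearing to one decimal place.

154.0°

Δλ = -143.996 − 162.403 = -306.399°; wrapped into (−180°, 180°]: 53.601°.
θ = atan2( sin Δλ · cos φ₂ , cos φ₁ · sin φ₂ − sin φ₁ · cos φ₂ · cos Δλ )
  = atan2(0.43790, -0.89637) = 153.963° → normalised to [0°, 360°): 153.963°.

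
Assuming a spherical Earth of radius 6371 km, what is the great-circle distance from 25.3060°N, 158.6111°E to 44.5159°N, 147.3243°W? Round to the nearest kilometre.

Δλ = -147.3243 − 158.6111 = -305.9354°; wrapped into (−180°, 180°]: 54.0646°.
Δφ = 44.5159 − 25.3060 = 19.2099°.
a = sin²(Δφ/2) + cos φ₁ · cos φ₂ · sin²(Δλ/2) = 0.160997.
c = 2·atan2(√a, √(1−a)) = 0.82575 rad → d = 6371·c ≈ 5260.86 km.

5261 km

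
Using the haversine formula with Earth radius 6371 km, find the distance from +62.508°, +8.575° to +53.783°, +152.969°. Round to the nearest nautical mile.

3627 nmi

Δλ = 152.969 − 8.575 = 144.394°.
Δφ = 53.783 − 62.508 = -8.725°.
a = sin²(Δφ/2) + cos φ₁ · cos φ₂ · sin²(Δλ/2) = 0.253038.
c = 2·atan2(√a, √(1−a)) = 1.05420 rad → d = 6371·c ≈ 6716.31 km ≈ 3626.52 nmi.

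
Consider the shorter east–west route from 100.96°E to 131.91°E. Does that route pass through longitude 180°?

No

Signed shortest Δλ = ((131.91 − 100.96 + 180) mod 360) − 180 = 30.95°.
Going east by 30.95° from +100.96° reaches +131.91° without touching 180°.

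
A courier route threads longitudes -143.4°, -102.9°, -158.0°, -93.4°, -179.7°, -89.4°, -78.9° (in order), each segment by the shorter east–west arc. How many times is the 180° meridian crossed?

Leg 1: -143.4° → -102.9°, shortest Δλ = 40.5° (east) — does not cross 180°.
Leg 2: -102.9° → -158.0°, shortest Δλ = -55.1° (west) — does not cross 180°.
Leg 3: -158.0° → -93.4°, shortest Δλ = 64.6° (east) — does not cross 180°.
Leg 4: -93.4° → -179.7°, shortest Δλ = -86.3° (west) — does not cross 180°.
Leg 5: -179.7° → -89.4°, shortest Δλ = 90.3° (east) — does not cross 180°.
Leg 6: -89.4° → -78.9°, shortest Δλ = 10.5° (east) — does not cross 180°.
Total crossings: 0.

0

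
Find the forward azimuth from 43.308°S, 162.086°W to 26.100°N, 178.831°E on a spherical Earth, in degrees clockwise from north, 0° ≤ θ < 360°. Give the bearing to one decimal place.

342.0°

Δλ = 178.831 − -162.086 = 340.917°; wrapped into (−180°, 180°]: -19.083°.
θ = atan2( sin Δλ · cos φ₂ , cos φ₁ · sin φ₂ − sin φ₁ · cos φ₂ · cos Δλ )
  = atan2(-0.29360, 0.90226) = -18.025° → normalised to [0°, 360°): 341.975°.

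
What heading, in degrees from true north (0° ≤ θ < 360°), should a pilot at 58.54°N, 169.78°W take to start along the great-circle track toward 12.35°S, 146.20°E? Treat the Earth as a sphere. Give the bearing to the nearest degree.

224°

Δλ = 146.20 − -169.78 = 315.98°; wrapped into (−180°, 180°]: -44.02°.
θ = atan2( sin Δλ · cos φ₂ , cos φ₁ · sin φ₂ − sin φ₁ · cos φ₂ · cos Δλ )
  = atan2(-0.67883, -0.71083) = -136.319° → normalised to [0°, 360°): 223.681°.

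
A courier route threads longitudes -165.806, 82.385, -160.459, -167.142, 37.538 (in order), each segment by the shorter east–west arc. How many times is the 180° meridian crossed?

Leg 1: -165.806° → +82.385°, shortest Δλ = -111.809° (west) — crosses 180°.
Leg 2: +82.385° → -160.459°, shortest Δλ = 117.156° (east) — crosses 180°.
Leg 3: -160.459° → -167.142°, shortest Δλ = -6.683° (west) — does not cross 180°.
Leg 4: -167.142° → +37.538°, shortest Δλ = -155.32° (west) — crosses 180°.
Total crossings: 3.

3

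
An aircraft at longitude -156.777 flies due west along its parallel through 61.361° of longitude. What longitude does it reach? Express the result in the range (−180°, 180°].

+141.862°

Start at -156.777°; shift −61.361° → -218.138°.
-218.138° lies outside (−180°, 180°]; add 360° → +141.862°.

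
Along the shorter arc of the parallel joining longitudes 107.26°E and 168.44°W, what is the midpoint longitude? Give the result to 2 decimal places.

Signed shortest Δλ from +107.26° to -168.44° is +84.30°.
Midpoint longitude = +107.26° + (+84.30°)/2 = +107.26° + 42.15° = +149.41°.
(The naïve average (+107.26 + -168.44)/2 = -30.59° is on the wrong side of the globe.)

149.41°E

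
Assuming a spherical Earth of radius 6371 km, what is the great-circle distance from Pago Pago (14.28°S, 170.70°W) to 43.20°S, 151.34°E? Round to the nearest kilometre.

Δλ = 151.34 − -170.70 = 322.04°; wrapped into (−180°, 180°]: -37.96°.
Δφ = -43.20 − -14.28 = -28.92°.
a = sin²(Δφ/2) + cos φ₁ · cos φ₂ · sin²(Δλ/2) = 0.137080.
c = 2·atan2(√a, √(1−a)) = 0.75854 rad → d = 6371·c ≈ 4832.66 km.

4833 km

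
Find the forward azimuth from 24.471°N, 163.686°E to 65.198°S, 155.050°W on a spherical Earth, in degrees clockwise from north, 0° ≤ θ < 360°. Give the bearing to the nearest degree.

164°

Δλ = -155.050 − 163.686 = -318.736°; wrapped into (−180°, 180°]: 41.264°.
θ = atan2( sin Δλ · cos φ₂ , cos φ₁ · sin φ₂ − sin φ₁ · cos φ₂ · cos Δλ )
  = atan2(0.27666, -0.95683) = 163.873° → normalised to [0°, 360°): 163.873°.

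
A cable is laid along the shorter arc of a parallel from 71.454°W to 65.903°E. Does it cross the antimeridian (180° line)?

Signed shortest Δλ = ((65.903 − -71.454 + 180) mod 360) − 180 = 137.357°.
Going east by 137.357° from -71.454° reaches +65.903° without touching 180°.

No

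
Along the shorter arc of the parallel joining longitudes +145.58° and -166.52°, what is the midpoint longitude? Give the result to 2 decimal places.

Signed shortest Δλ from +145.58° to -166.52° is +47.90°.
Midpoint longitude = +145.58° + (+47.90°)/2 = +145.58° + 23.95° = +169.53°.
(The naïve average (+145.58 + -166.52)/2 = -10.47° is on the wrong side of the globe.)

+169.53°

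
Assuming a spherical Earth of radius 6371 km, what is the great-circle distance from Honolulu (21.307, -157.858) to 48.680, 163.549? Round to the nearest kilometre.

4569 km

Δλ = 163.549 − -157.858 = 321.407°; wrapped into (−180°, 180°]: -38.593°.
Δφ = 48.680 − 21.307 = 27.373°.
a = sin²(Δφ/2) + cos φ₁ · cos φ₂ · sin²(Δλ/2) = 0.123157.
c = 2·atan2(√a, √(1−a)) = 0.71715 rad → d = 6371·c ≈ 4568.93 km.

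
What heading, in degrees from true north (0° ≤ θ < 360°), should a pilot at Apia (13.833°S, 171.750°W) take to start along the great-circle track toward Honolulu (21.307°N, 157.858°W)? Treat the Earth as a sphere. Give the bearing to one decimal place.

Δλ = -157.858 − -171.750 = 13.892°.
θ = atan2( sin Δλ · cos φ₂ , cos φ₁ · sin φ₂ − sin φ₁ · cos φ₂ · cos Δλ )
  = atan2(0.22368, 0.56906) = 21.458° → normalised to [0°, 360°): 21.458°.

21.5°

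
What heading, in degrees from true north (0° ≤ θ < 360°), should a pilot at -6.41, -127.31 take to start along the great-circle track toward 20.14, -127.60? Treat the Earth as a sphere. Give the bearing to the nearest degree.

359°

Δλ = -127.60 − -127.31 = -0.29°.
θ = atan2( sin Δλ · cos φ₂ , cos φ₁ · sin φ₂ − sin φ₁ · cos φ₂ · cos Δλ )
  = atan2(-0.00475, 0.44698) = -0.609° → normalised to [0°, 360°): 359.391°.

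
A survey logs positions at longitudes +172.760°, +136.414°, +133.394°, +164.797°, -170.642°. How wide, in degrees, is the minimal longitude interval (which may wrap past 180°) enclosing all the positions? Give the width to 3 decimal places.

55.964°

Sort the longitudes: -170.642°, +133.394°, +136.414°, +164.797°, +172.760°.
Eastward gaps between consecutive values (wrapping around): 304.036°, 3.020°, 28.383°, 7.963°, 16.598°.
Largest gap = 304.036° ⇒ minimal covering band is its complement: 360° − 304.036° = 55.964°.
Band runs from +133.394° eastward to -170.642°, crossing the antimeridian.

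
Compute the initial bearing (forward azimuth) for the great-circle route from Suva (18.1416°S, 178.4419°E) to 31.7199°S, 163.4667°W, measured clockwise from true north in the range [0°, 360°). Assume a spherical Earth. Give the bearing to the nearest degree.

Δλ = -163.4667 − 178.4419 = -341.9086°; wrapped into (−180°, 180°]: 18.0914°.
θ = atan2( sin Δλ · cos φ₂ , cos φ₁ · sin φ₂ − sin φ₁ · cos φ₂ · cos Δλ )
  = atan2(0.26415, -0.24787) = 133.179° → normalised to [0°, 360°): 133.179°.

133°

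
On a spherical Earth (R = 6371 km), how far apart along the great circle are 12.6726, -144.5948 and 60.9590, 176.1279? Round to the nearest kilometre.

Δλ = 176.1279 − -144.5948 = 320.7227°; wrapped into (−180°, 180°]: -39.2773°.
Δφ = 60.9590 − 12.6726 = 48.2864°.
a = sin²(Δφ/2) + cos φ₁ · cos φ₂ · sin²(Δλ/2) = 0.220793.
c = 2·atan2(√a, √(1−a)) = 0.97832 rad → d = 6371·c ≈ 6232.89 km.

6233 km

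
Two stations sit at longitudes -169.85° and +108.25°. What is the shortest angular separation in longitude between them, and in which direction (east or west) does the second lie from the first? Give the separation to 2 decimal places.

Raw difference: 108.25 − -169.85 = 278.1°.
Normalise into (−180°, 180°]: 278.1° − 360° = -81.9°.
Negative ⇒ the second point lies to the west; separation 81.90°.

81.90° west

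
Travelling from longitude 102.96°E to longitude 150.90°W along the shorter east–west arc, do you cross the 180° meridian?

Yes

Naïve |-150.90 − 102.96| = 253.86° > 180°, so the shorter arc goes the other way round — across 180°.
Signed shortest Δλ = ((-150.90 − 102.96 + 180) mod 360) − 180 = 106.14°.
Going east by 106.14° from +102.96° passes through 180° before reaching -150.90°.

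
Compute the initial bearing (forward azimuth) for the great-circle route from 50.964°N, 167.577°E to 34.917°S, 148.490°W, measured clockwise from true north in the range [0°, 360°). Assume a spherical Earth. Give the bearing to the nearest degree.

Δλ = -148.490 − 167.577 = -316.067°; wrapped into (−180°, 180°]: 43.933°.
θ = atan2( sin Δλ · cos φ₂ , cos φ₁ · sin φ₂ − sin φ₁ · cos φ₂ · cos Δλ )
  = atan2(0.56892, -0.81918) = 145.220° → normalised to [0°, 360°): 145.220°.

145°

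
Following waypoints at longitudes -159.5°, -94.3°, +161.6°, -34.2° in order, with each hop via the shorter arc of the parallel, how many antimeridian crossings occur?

2

Leg 1: -159.5° → -94.3°, shortest Δλ = 65.2° (east) — does not cross 180°.
Leg 2: -94.3° → +161.6°, shortest Δλ = -104.1° (west) — crosses 180°.
Leg 3: +161.6° → -34.2°, shortest Δλ = 164.2° (east) — crosses 180°.
Total crossings: 2.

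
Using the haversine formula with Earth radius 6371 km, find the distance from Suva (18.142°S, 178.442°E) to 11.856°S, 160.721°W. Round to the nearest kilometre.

Δλ = -160.721 − 178.442 = -339.163°; wrapped into (−180°, 180°]: 20.837°.
Δφ = -11.856 − -18.142 = 6.286°.
a = sin²(Δφ/2) + cos φ₁ · cos φ₂ · sin²(Δλ/2) = 0.033419.
c = 2·atan2(√a, √(1−a)) = 0.36769 rad → d = 6371·c ≈ 2342.54 km.

2343 km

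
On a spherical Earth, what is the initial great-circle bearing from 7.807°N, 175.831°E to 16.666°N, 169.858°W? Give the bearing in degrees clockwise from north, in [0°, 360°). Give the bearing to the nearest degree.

Δλ = -169.858 − 175.831 = -345.689°; wrapped into (−180°, 180°]: 14.311°.
θ = atan2( sin Δλ · cos φ₂ , cos φ₁ · sin φ₂ − sin φ₁ · cos φ₂ · cos Δλ )
  = atan2(0.23680, 0.15804) = 56.281° → normalised to [0°, 360°): 56.281°.

56°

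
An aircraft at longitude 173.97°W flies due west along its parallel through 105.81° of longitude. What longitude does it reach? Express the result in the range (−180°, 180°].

80.22°E

Start at -173.97°; shift −105.81° → -279.78°.
-279.78° lies outside (−180°, 180°]; add 360° → +80.22°.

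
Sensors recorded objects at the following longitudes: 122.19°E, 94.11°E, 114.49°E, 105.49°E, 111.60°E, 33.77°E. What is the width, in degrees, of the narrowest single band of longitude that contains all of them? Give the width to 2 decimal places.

88.42°

Sort the longitudes: +33.77°, +94.11°, +105.49°, +111.60°, +114.49°, +122.19°.
Eastward gaps between consecutive values (wrapping around): 60.34°, 11.38°, 6.11°, 2.89°, 7.70°, 271.58°.
Largest gap = 271.58° ⇒ minimal covering band is its complement: 360° − 271.58° = 88.42°.
Band runs from +33.77° eastward to +122.19°.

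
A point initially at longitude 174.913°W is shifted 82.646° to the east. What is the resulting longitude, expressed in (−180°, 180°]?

Start at -174.913°; shift +82.646° → -92.267°.
-92.267° already lies in (−180°, 180°].

92.267°W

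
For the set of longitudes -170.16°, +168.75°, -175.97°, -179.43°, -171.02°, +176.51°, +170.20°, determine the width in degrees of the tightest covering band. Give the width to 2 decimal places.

Sort the longitudes: -179.43°, -175.97°, -171.02°, -170.16°, +168.75°, +170.20°, +176.51°.
Eastward gaps between consecutive values (wrapping around): 3.46°, 4.95°, 0.86°, 338.91°, 1.45°, 6.31°, 4.06°.
Largest gap = 338.91° ⇒ minimal covering band is its complement: 360° − 338.91° = 21.09°.
Band runs from +168.75° eastward to -170.16°, crossing the antimeridian.

21.09°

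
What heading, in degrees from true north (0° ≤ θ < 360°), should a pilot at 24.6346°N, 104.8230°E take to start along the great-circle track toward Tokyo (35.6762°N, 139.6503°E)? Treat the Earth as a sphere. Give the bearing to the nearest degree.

61°

Δλ = 139.6503 − 104.8230 = 34.8273°.
θ = atan2( sin Δλ · cos φ₂ , cos φ₁ · sin φ₂ − sin φ₁ · cos φ₂ · cos Δλ )
  = atan2(0.46392, 0.25217) = 61.473° → normalised to [0°, 360°): 61.473°.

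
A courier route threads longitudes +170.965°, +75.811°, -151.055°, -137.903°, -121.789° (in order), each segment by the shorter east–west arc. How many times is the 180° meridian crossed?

1

Leg 1: +170.965° → +75.811°, shortest Δλ = -95.154° (west) — does not cross 180°.
Leg 2: +75.811° → -151.055°, shortest Δλ = 133.134° (east) — crosses 180°.
Leg 3: -151.055° → -137.903°, shortest Δλ = 13.152° (east) — does not cross 180°.
Leg 4: -137.903° → -121.789°, shortest Δλ = 16.114° (east) — does not cross 180°.
Total crossings: 1.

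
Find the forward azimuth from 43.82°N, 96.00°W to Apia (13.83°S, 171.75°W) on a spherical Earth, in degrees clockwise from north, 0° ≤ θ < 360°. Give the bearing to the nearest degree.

Δλ = -171.75 − -96.00 = -75.75°.
θ = atan2( sin Δλ · cos φ₂ , cos φ₁ · sin φ₂ − sin φ₁ · cos φ₂ · cos Δλ )
  = atan2(-0.94113, -0.33797) = -109.754° → normalised to [0°, 360°): 250.246°.

250°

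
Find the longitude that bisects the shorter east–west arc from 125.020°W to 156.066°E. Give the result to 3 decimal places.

Signed shortest Δλ from -125.020° to +156.066° is -78.914°.
Midpoint longitude = -125.020° + (-78.914°)/2 = -125.020° − 39.457° = -164.477°.
(The naïve average (-125.020 + +156.066)/2 = 15.523° is on the wrong side of the globe.)

164.477°W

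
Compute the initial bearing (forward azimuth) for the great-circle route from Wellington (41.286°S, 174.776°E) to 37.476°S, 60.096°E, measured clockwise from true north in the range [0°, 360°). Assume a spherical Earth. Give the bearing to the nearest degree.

Δλ = 60.096 − 174.776 = -114.680°.
θ = atan2( sin Δλ · cos φ₂ , cos φ₁ · sin φ₂ − sin φ₁ · cos φ₂ · cos Δλ )
  = atan2(-0.72112, -0.67583) = -133.143° → normalised to [0°, 360°): 226.857°.

227°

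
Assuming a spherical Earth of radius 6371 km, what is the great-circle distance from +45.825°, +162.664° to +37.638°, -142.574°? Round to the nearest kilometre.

4543 km

Δλ = -142.574 − 162.664 = -305.238°; wrapped into (−180°, 180°]: 54.762°.
Δφ = 37.638 − 45.825 = -8.187°.
a = sin²(Δφ/2) + cos φ₁ · cos φ₂ · sin²(Δλ/2) = 0.121814.
c = 2·atan2(√a, √(1−a)) = 0.71305 rad → d = 6371·c ≈ 4542.83 km.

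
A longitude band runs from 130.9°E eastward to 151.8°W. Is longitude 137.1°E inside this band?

Band width going east from +130.9° to -151.8°: ((-151.8 − 130.9) mod 360) = 77.3°.
Offset of +137.1° east of the west edge: ((137.1 − 130.9) mod 360) = 6.2°.
6.2° ≤ 77.3° ⇒ inside.

Yes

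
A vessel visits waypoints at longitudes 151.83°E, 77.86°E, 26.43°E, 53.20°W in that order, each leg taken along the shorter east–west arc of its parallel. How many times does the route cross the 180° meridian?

0

Leg 1: +151.83° → +77.86°, shortest Δλ = -73.97° (west) — does not cross 180°.
Leg 2: +77.86° → +26.43°, shortest Δλ = -51.43° (west) — does not cross 180°.
Leg 3: +26.43° → -53.20°, shortest Δλ = -79.63° (west) — does not cross 180°.
Total crossings: 0.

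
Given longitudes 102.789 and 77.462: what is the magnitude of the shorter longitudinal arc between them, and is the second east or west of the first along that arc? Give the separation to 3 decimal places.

25.327° west

Raw difference: 77.462 − 102.789 = -25.327°.
Normalise into (−180°, 180°]: -25.327° stays -25.327°.
Negative ⇒ the second point lies to the west; separation 25.327°.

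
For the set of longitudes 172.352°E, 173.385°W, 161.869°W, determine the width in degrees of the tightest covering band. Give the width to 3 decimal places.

25.779°

Sort the longitudes: -173.385°, -161.869°, +172.352°.
Eastward gaps between consecutive values (wrapping around): 11.516°, 334.221°, 14.263°.
Largest gap = 334.221° ⇒ minimal covering band is its complement: 360° − 334.221° = 25.779°.
Band runs from +172.352° eastward to -161.869°, crossing the antimeridian.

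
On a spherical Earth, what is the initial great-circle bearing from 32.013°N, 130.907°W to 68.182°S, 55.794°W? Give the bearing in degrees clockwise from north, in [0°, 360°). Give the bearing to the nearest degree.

157°

Δλ = -55.794 − -130.907 = 75.113°.
θ = atan2( sin Δλ · cos φ₂ , cos φ₁ · sin φ₂ − sin φ₁ · cos φ₂ · cos Δλ )
  = atan2(0.35918, -0.83781) = 156.794° → normalised to [0°, 360°): 156.794°.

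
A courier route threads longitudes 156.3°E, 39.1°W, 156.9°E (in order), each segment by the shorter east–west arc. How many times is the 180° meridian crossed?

2

Leg 1: +156.3° → -39.1°, shortest Δλ = 164.6° (east) — crosses 180°.
Leg 2: -39.1° → +156.9°, shortest Δλ = -164.0° (west) — crosses 180°.
Total crossings: 2.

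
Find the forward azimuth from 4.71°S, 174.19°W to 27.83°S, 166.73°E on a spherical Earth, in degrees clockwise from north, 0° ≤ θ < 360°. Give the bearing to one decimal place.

216.1°

Δλ = 166.73 − -174.19 = 340.92°; wrapped into (−180°, 180°]: -19.08°.
θ = atan2( sin Δλ · cos φ₂ , cos φ₁ · sin φ₂ − sin φ₁ · cos φ₂ · cos Δλ )
  = atan2(-0.28908, -0.39665) = -143.915° → normalised to [0°, 360°): 216.085°.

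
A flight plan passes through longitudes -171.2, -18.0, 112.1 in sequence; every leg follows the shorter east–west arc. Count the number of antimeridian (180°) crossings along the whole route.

0

Leg 1: -171.2° → -18.0°, shortest Δλ = 153.2° (east) — does not cross 180°.
Leg 2: -18.0° → +112.1°, shortest Δλ = 130.1° (east) — does not cross 180°.
Total crossings: 0.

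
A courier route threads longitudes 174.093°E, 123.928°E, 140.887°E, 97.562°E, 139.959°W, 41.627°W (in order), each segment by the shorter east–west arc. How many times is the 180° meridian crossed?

Leg 1: +174.093° → +123.928°, shortest Δλ = -50.165° (west) — does not cross 180°.
Leg 2: +123.928° → +140.887°, shortest Δλ = 16.959° (east) — does not cross 180°.
Leg 3: +140.887° → +97.562°, shortest Δλ = -43.325° (west) — does not cross 180°.
Leg 4: +97.562° → -139.959°, shortest Δλ = 122.479° (east) — crosses 180°.
Leg 5: -139.959° → -41.627°, shortest Δλ = 98.332° (east) — does not cross 180°.
Total crossings: 1.

1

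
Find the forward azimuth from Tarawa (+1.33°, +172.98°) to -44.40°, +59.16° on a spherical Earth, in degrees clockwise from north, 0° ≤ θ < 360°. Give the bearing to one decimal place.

Δλ = 59.16 − 172.98 = -113.82°.
θ = atan2( sin Δλ · cos φ₂ , cos φ₁ · sin φ₂ − sin φ₁ · cos φ₂ · cos Δλ )
  = atan2(-0.65361, -0.69278) = -136.666° → normalised to [0°, 360°): 223.334°.

223.3°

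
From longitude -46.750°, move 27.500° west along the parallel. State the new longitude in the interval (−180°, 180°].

-74.250°

Start at -46.750°; shift −27.500° → -74.250°.
-74.250° already lies in (−180°, 180°].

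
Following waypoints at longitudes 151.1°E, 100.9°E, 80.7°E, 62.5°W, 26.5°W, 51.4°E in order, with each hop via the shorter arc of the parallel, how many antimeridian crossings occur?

Leg 1: +151.1° → +100.9°, shortest Δλ = -50.2° (west) — does not cross 180°.
Leg 2: +100.9° → +80.7°, shortest Δλ = -20.2° (west) — does not cross 180°.
Leg 3: +80.7° → -62.5°, shortest Δλ = -143.2° (west) — does not cross 180°.
Leg 4: -62.5° → -26.5°, shortest Δλ = 36.0° (east) — does not cross 180°.
Leg 5: -26.5° → +51.4°, shortest Δλ = 77.9° (east) — does not cross 180°.
Total crossings: 0.

0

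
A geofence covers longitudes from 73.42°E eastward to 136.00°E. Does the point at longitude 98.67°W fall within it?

Band width going east from +73.42° to +136.00°: ((136.00 − 73.42) mod 360) = 62.58°.
Offset of -98.67° east of the west edge: ((-98.67 − 73.42) mod 360) = 187.91°.
187.91° > 62.58° ⇒ outside.

No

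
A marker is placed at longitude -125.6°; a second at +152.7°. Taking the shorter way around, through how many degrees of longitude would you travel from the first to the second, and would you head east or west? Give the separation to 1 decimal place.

Raw difference: 152.7 − -125.6 = 278.3°.
Normalise into (−180°, 180°]: 278.3° − 360° = -81.7°.
Negative ⇒ the second point lies to the west; separation 81.7°.

81.7° west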